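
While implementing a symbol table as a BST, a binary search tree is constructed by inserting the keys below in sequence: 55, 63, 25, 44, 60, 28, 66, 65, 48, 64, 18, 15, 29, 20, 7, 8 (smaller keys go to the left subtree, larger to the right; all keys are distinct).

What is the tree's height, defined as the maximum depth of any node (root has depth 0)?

5

Resulting structure (node: left, right):
  55: L=25, R=63
  63: L=60, R=66
  25: L=18, R=44
  44: L=28, R=48
  60: L=–, R=–
  28: L=–, R=29
  66: L=65, R=–
  65: L=64, R=–
  48: L=–, R=–
  64: L=–, R=–
  18: L=15, R=20
  15: L=7, R=–
  29: L=–, R=–
  20: L=–, R=–
  7: L=–, R=8
  8: L=–, R=–

The deepest node is 8 at depth 5.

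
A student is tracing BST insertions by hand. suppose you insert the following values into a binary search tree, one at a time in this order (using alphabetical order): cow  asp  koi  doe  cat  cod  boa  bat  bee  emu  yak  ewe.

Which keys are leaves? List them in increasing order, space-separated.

cow: root
asp: left child of cow (depth 1)
koi: right child of cow (depth 1)
doe: left child of koi (depth 2)
cat: right child of asp (depth 2)
cod: right child of cat (depth 3)
boa: left child of cat (depth 3)
bat: left child of boa (depth 4)
bee: right child of bat (depth 5)
emu: right child of doe (depth 3)
yak: right child of koi (depth 2)
ewe: right child of emu (depth 4)

bee cod ewe yak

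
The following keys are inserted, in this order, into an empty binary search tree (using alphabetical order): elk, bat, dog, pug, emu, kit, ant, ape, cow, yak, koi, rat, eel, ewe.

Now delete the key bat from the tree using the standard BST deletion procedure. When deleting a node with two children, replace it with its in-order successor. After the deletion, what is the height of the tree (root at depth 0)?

4

Resulting structure (node: left, right):
  elk: L=bat, R=pug
  bat: L=ant, R=dog
  dog: L=cow, R=eel
  pug: L=emu, R=yak
  emu: L=–, R=kit
  kit: L=ewe, R=koi
  ant: L=–, R=ape
  ape: L=–, R=–
  cow: L=–, R=–
  yak: L=rat, R=–
  koi: L=–, R=–
  rat: L=–, R=–
  eel: L=–, R=–
  ewe: L=–, R=–

Delete bat (two children — replace with in-order successor).
After deletion, deepest node is koi at depth 4.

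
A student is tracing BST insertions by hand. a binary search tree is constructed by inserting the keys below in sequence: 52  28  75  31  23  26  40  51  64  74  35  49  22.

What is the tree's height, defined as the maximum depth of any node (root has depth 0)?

5

Insert 52: tree is empty, so 52 becomes the root.
Insert 28: 28 < 52 → go left. Place as left child of 52.
Insert 75: 75 > 52 → go right. Place as right child of 52.
Insert 31: 31 < 52 → go left; 31 > 28 → go right. Place as right child of 28.
Insert 23: 23 < 52 → go left; 23 < 28 → go left. Place as left child of 28.
Insert 26: 26 < 52 → go left; 26 < 28 → go left; 26 > 23 → go right. Place as right child of 23.
Insert 40: 40 < 52 → go left; 40 > 28 → go right; 40 > 31 → go right. Place as right child of 31.
Insert 51: 51 < 52 → go left; 51 > 28 → go right; 51 > 31 → go right; 51 > 40 → go right. Place as right child of 40.
Insert 64: 64 > 52 → go right; 64 < 75 → go left. Place as left child of 75.
Insert 74: 74 > 52 → go right; 74 < 75 → go left; 74 > 64 → go right. Place as right child of 64.
Insert 35: 35 < 52 → go left; 35 > 28 → go right; 35 > 31 → go right; 35 < 40 → go left. Place as left child of 40.
Insert 49: 49 < 52 → go left; 49 > 28 → go right; 49 > 31 → go right; 49 > 40 → go right; 49 < 51 → go left. Place as left child of 51.
Insert 22: 22 < 52 → go left; 22 < 28 → go left; 22 < 23 → go left. Place as left child of 23.

The deepest node is 49 at depth 5.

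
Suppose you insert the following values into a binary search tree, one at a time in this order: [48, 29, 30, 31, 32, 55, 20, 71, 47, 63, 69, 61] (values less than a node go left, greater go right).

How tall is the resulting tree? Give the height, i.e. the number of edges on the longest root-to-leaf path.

48: root
29: left child of 48 (depth 1)
30: right child of 29 (depth 2)
31: right child of 30 (depth 3)
32: right child of 31 (depth 4)
55: right child of 48 (depth 1)
20: left child of 29 (depth 2)
71: right child of 55 (depth 2)
47: right child of 32 (depth 5)
63: left child of 71 (depth 3)
69: right child of 63 (depth 4)
61: left child of 63 (depth 4)

The deepest node is 47 at depth 5.

5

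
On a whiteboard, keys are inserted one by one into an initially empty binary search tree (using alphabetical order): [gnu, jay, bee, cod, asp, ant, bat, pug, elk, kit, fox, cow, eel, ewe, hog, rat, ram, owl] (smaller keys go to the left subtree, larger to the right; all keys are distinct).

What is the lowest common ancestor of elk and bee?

gnu: root
jay: right child of gnu (depth 1)
bee: left child of gnu (depth 1)
cod: right child of bee (depth 2)
asp: left child of bee (depth 2)
ant: left child of asp (depth 3)
bat: right child of asp (depth 3)
pug: right child of jay (depth 2)
elk: right child of cod (depth 3)
kit: left child of pug (depth 3)
fox: right child of elk (depth 4)
cow: left child of elk (depth 4)
eel: right child of cow (depth 5)
ewe: left child of fox (depth 5)
hog: left child of jay (depth 2)
rat: right child of pug (depth 3)
ram: left child of rat (depth 4)
owl: right child of kit (depth 4)

Path to elk: gnu → bee → cod → elk
Path to bee: gnu → bee
bee lies on both paths and is an ancestor of the other node.

bee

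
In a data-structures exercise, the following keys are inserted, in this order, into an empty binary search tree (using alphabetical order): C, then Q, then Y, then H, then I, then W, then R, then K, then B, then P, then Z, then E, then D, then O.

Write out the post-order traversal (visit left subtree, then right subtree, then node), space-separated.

C: root
Q: right child of C (depth 1)
Y: right child of Q (depth 2)
H: left child of Q (depth 2)
I: right child of H (depth 3)
W: left child of Y (depth 3)
R: left child of W (depth 4)
K: right child of I (depth 4)
B: left child of C (depth 1)
P: right child of K (depth 5)
Z: right child of Y (depth 3)
E: left child of H (depth 3)
D: left child of E (depth 4)
O: left child of P (depth 6)

B D E O P K I H R W Z Y Q C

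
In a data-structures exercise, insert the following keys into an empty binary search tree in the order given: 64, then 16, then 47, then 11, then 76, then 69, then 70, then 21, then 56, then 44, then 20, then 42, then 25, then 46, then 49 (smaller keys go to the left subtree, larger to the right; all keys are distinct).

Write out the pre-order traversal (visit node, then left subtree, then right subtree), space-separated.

Insert 64: tree is empty, so 64 becomes the root.
Insert 16: 16 < 64 → go left. Place as left child of 64.
Insert 47: 47 < 64 → go left; 47 > 16 → go right. Place as right child of 16.
Insert 11: 11 < 64 → go left; 11 < 16 → go left. Place as left child of 16.
Insert 76: 76 > 64 → go right. Place as right child of 64.
Insert 69: 69 > 64 → go right; 69 < 76 → go left. Place as left child of 76.
Insert 70: 70 > 64 → go right; 70 < 76 → go left; 70 > 69 → go right. Place as right child of 69.
Insert 21: 21 < 64 → go left; 21 > 16 → go right; 21 < 47 → go left. Place as left child of 47.
Insert 56: 56 < 64 → go left; 56 > 16 → go right; 56 > 47 → go right. Place as right child of 47.
Insert 44: 44 < 64 → go left; 44 > 16 → go right; 44 < 47 → go left; 44 > 21 → go right. Place as right child of 21.
Insert 20: 20 < 64 → go left; 20 > 16 → go right; 20 < 47 → go left; 20 < 21 → go left. Place as left child of 21.
Insert 42: 42 < 64 → go left; 42 > 16 → go right; 42 < 47 → go left; 42 > 21 → go right; 42 < 44 → go left. Place as left child of 44.
Insert 25: 25 < 64 → go left; 25 > 16 → go right; 25 < 47 → go left; 25 > 21 → go right; 25 < 44 → go left; 25 < 42 → go left. Place as left child of 42.
Insert 46: 46 < 64 → go left; 46 > 16 → go right; 46 < 47 → go left; 46 > 21 → go right; 46 > 44 → go right. Place as right child of 44.
Insert 49: 49 < 64 → go left; 49 > 16 → go right; 49 > 47 → go right; 49 < 56 → go left. Place as left child of 56.

64 16 11 47 21 20 44 42 25 46 56 49 76 69 70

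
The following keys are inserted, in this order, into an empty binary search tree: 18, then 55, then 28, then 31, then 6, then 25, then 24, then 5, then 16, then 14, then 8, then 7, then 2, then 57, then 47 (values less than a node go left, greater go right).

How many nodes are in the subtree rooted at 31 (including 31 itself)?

Insert 18: tree is empty, so 18 becomes the root.
Insert 55: 55 > 18 → go right. Place as right child of 18.
Insert 28: 28 > 18 → go right; 28 < 55 → go left. Place as left child of 55.
Insert 31: 31 > 18 → go right; 31 < 55 → go left; 31 > 28 → go right. Place as right child of 28.
Insert 6: 6 < 18 → go left. Place as left child of 18.
Insert 25: 25 > 18 → go right; 25 < 55 → go left; 25 < 28 → go left. Place as left child of 28.
Insert 24: 24 > 18 → go right; 24 < 55 → go left; 24 < 28 → go left; 24 < 25 → go left. Place as left child of 25.
Insert 5: 5 < 18 → go left; 5 < 6 → go left. Place as left child of 6.
Insert 16: 16 < 18 → go left; 16 > 6 → go right. Place as right child of 6.
Insert 14: 14 < 18 → go left; 14 > 6 → go right; 14 < 16 → go left. Place as left child of 16.
Insert 8: 8 < 18 → go left; 8 > 6 → go right; 8 < 16 → go left; 8 < 14 → go left. Place as left child of 14.
Insert 7: 7 < 18 → go left; 7 > 6 → go right; 7 < 16 → go left; 7 < 14 → go left; 7 < 8 → go left. Place as left child of 8.
Insert 2: 2 < 18 → go left; 2 < 6 → go left; 2 < 5 → go left. Place as left child of 5.
Insert 57: 57 > 18 → go right; 57 > 55 → go right. Place as right child of 55.
Insert 47: 47 > 18 → go right; 47 < 55 → go left; 47 > 28 → go right; 47 > 31 → go right. Place as right child of 31.

Subtree rooted at 31 contains: 31, 47 — 2 nodes.

2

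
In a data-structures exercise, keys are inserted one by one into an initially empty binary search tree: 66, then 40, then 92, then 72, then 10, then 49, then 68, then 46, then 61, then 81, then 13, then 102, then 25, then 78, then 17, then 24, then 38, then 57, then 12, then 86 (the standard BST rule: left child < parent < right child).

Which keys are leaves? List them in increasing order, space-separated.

12 24 38 46 57 68 78 86 102

66: root
40: left child of 66 (depth 1)
92: right child of 66 (depth 1)
72: left child of 92 (depth 2)
10: left child of 40 (depth 2)
49: right child of 40 (depth 2)
68: left child of 72 (depth 3)
46: left child of 49 (depth 3)
61: right child of 49 (depth 3)
81: right child of 72 (depth 3)
13: right child of 10 (depth 3)
102: right child of 92 (depth 2)
25: right child of 13 (depth 4)
78: left child of 81 (depth 4)
17: left child of 25 (depth 5)
24: right child of 17 (depth 6)
38: right child of 25 (depth 5)
57: left child of 61 (depth 4)
12: left child of 13 (depth 4)
86: right child of 81 (depth 4)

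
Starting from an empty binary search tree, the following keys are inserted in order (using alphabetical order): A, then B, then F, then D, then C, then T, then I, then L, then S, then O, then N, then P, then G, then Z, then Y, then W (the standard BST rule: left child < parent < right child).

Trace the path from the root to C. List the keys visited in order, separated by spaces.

A B F D C

Insert A: tree is empty, so A becomes the root.
Insert B: B > A → go right. Place as right child of A.
Insert F: F > A → go right; F > B → go right. Place as right child of B.
Insert D: D > A → go right; D > B → go right; D < F → go left. Place as left child of F.
Insert C: C > A → go right; C > B → go right; C < F → go left; C < D → go left. Place as left child of D.
Insert T: T > A → go right; T > B → go right; T > F → go right. Place as right child of F.
Insert I: I > A → go right; I > B → go right; I > F → go right; I < T → go left. Place as left child of T.
Insert L: L > A → go right; L > B → go right; L > F → go right; L < T → go left; L > I → go right. Place as right child of I.
Insert S: S > A → go right; S > B → go right; S > F → go right; S < T → go left; S > I → go right; S > L → go right. Place as right child of L.
Insert O: O > A → go right; O > B → go right; O > F → go right; O < T → go left; O > I → go right; O > L → go right; O < S → go left. Place as left child of S.
Insert N: N > A → go right; N > B → go right; N > F → go right; N < T → go left; N > I → go right; N > L → go right; N < S → go left; N < O → go left. Place as left child of O.
Insert P: P > A → go right; P > B → go right; P > F → go right; P < T → go left; P > I → go right; P > L → go right; P < S → go left; P > O → go right. Place as right child of O.
Insert G: G > A → go right; G > B → go right; G > F → go right; G < T → go left; G < I → go left. Place as left child of I.
Insert Z: Z > A → go right; Z > B → go right; Z > F → go right; Z > T → go right. Place as right child of T.
Insert Y: Y > A → go right; Y > B → go right; Y > F → go right; Y > T → go right; Y < Z → go left. Place as left child of Z.
Insert W: W > A → go right; W > B → go right; W > F → go right; W > T → go right; W < Z → go left; W < Y → go left. Place as left child of Y.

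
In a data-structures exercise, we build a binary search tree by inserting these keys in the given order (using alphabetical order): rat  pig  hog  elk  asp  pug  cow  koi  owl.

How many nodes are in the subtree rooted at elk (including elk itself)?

rat: root
pig: left child of rat (depth 1)
hog: left child of pig (depth 2)
elk: left child of hog (depth 3)
asp: left child of elk (depth 4)
pug: right child of pig (depth 2)
cow: right child of asp (depth 5)
koi: right child of hog (depth 3)
owl: right child of koi (depth 4)

Subtree rooted at elk contains: elk, asp, cow — 3 nodes.

3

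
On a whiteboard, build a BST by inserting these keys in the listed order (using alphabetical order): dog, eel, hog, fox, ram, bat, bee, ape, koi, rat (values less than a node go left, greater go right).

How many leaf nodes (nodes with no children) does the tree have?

Insert dog: tree is empty, so dog becomes the root.
Insert eel: eel > dog → go right. Place as right child of dog.
Insert hog: hog > dog → go right; hog > eel → go right. Place as right child of eel.
Insert fox: fox > dog → go right; fox > eel → go right; fox < hog → go left. Place as left child of hog.
Insert ram: ram > dog → go right; ram > eel → go right; ram > hog → go right. Place as right child of hog.
Insert bat: bat < dog → go left. Place as left child of dog.
Insert bee: bee < dog → go left; bee > bat → go right. Place as right child of bat.
Insert ape: ape < dog → go left; ape < bat → go left. Place as left child of bat.
Insert koi: koi > dog → go right; koi > eel → go right; koi > hog → go right; koi < ram → go left. Place as left child of ram.
Insert rat: rat > dog → go right; rat > eel → go right; rat > hog → go right; rat > ram → go right. Place as right child of ram.

Leaves: ape, bee, fox, koi, rat — 5 in total.

5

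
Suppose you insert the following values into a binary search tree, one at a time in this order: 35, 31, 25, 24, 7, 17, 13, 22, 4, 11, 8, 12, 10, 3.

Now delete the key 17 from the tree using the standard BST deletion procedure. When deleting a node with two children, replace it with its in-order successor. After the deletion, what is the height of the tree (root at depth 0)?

35: root
31: left child of 35 (depth 1)
25: left child of 31 (depth 2)
24: left child of 25 (depth 3)
7: left child of 24 (depth 4)
17: right child of 7 (depth 5)
13: left child of 17 (depth 6)
22: right child of 17 (depth 6)
4: left child of 7 (depth 5)
11: left child of 13 (depth 7)
8: left child of 11 (depth 8)
12: right child of 11 (depth 8)
10: right child of 8 (depth 9)
3: left child of 4 (depth 6)

Delete 17 (two children — replace with in-order successor).
After deletion, deepest node is 10 at depth 9.

9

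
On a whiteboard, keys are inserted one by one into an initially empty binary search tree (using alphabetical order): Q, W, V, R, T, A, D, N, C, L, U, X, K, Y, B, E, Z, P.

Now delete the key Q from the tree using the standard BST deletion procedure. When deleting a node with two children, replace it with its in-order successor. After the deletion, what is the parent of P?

N

Insert Q: tree is empty, so Q becomes the root.
Insert W: W > Q → go right. Place as right child of Q.
Insert V: V > Q → go right; V < W → go left. Place as left child of W.
Insert R: R > Q → go right; R < W → go left; R < V → go left. Place as left child of V.
Insert T: T > Q → go right; T < W → go left; T < V → go left; T > R → go right. Place as right child of R.
Insert A: A < Q → go left. Place as left child of Q.
Insert D: D < Q → go left; D > A → go right. Place as right child of A.
Insert N: N < Q → go left; N > A → go right; N > D → go right. Place as right child of D.
Insert C: C < Q → go left; C > A → go right; C < D → go left. Place as left child of D.
Insert L: L < Q → go left; L > A → go right; L > D → go right; L < N → go left. Place as left child of N.
Insert U: U > Q → go right; U < W → go left; U < V → go left; U > R → go right; U > T → go right. Place as right child of T.
Insert X: X > Q → go right; X > W → go right. Place as right child of W.
Insert K: K < Q → go left; K > A → go right; K > D → go right; K < N → go left; K < L → go left. Place as left child of L.
Insert Y: Y > Q → go right; Y > W → go right; Y > X → go right. Place as right child of X.
Insert B: B < Q → go left; B > A → go right; B < D → go left; B < C → go left. Place as left child of C.
Insert E: E < Q → go left; E > A → go right; E > D → go right; E < N → go left; E < L → go left; E < K → go left. Place as left child of K.
Insert Z: Z > Q → go right; Z > W → go right; Z > X → go right; Z > Y → go right. Place as right child of Y.
Insert P: P < Q → go left; P > A → go right; P > D → go right; P > N → go right. Place as right child of N.

Delete Q (two children — replace with in-order successor).
After deletion, P's parent is N.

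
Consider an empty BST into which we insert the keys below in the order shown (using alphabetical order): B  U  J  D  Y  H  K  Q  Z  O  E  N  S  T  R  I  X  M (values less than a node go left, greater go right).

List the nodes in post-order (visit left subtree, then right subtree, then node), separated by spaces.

Resulting structure (node: left, right):
  B: L=–, R=U
  U: L=J, R=Y
  J: L=D, R=K
  D: L=–, R=H
  Y: L=X, R=Z
  H: L=E, R=I
  K: L=–, R=Q
  Q: L=O, R=S
  Z: L=–, R=–
  O: L=N, R=–
  E: L=–, R=–
  N: L=M, R=–
  S: L=R, R=T
  T: L=–, R=–
  R: L=–, R=–
  I: L=–, R=–
  X: L=–, R=–
  M: L=–, R=–

E I H D M N O R T S Q K J X Z Y U B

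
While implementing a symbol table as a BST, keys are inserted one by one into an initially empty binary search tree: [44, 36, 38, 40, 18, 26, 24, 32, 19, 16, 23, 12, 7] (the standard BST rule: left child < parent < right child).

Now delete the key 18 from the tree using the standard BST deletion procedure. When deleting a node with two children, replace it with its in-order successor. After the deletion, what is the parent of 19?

36

Resulting structure (node: left, right):
  44: L=36, R=–
  36: L=18, R=38
  38: L=–, R=40
  40: L=–, R=–
  18: L=16, R=26
  26: L=24, R=32
  24: L=19, R=–
  32: L=–, R=–
  19: L=–, R=23
  16: L=12, R=–
  23: L=–, R=–
  12: L=7, R=–
  7: L=–, R=–

Delete 18 (two children — replace with in-order successor).
After deletion, 19's parent is 36.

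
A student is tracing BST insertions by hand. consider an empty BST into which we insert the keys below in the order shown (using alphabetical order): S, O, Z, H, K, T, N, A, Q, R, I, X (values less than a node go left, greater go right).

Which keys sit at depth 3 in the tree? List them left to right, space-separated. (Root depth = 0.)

A K R X

Insert S: tree is empty, so S becomes the root.
Insert O: O < S → go left. Place as left child of S.
Insert Z: Z > S → go right. Place as right child of S.
Insert H: H < S → go left; H < O → go left. Place as left child of O.
Insert K: K < S → go left; K < O → go left; K > H → go right. Place as right child of H.
Insert T: T > S → go right; T < Z → go left. Place as left child of Z.
Insert N: N < S → go left; N < O → go left; N > H → go right; N > K → go right. Place as right child of K.
Insert A: A < S → go left; A < O → go left; A < H → go left. Place as left child of H.
Insert Q: Q < S → go left; Q > O → go right. Place as right child of O.
Insert R: R < S → go left; R > O → go right; R > Q → go right. Place as right child of Q.
Insert I: I < S → go left; I < O → go left; I > H → go right; I < K → go left. Place as left child of K.
Insert X: X > S → go right; X < Z → go left; X > T → go right. Place as right child of T.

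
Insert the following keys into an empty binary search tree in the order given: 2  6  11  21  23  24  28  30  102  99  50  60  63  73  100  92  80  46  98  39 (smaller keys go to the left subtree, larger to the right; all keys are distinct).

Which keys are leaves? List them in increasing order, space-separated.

39 80 98 100

Insert 2: tree is empty, so 2 becomes the root.
Insert 6: 6 > 2 → go right. Place as right child of 2.
Insert 11: 11 > 2 → go right; 11 > 6 → go right. Place as right child of 6.
Insert 21: 21 > 2 → go right; 21 > 6 → go right; 21 > 11 → go right. Place as right child of 11.
Insert 23: 23 > 2 → go right; 23 > 6 → go right; 23 > 11 → go right; 23 > 21 → go right. Place as right child of 21.
Insert 24: 24 > 2 → go right; 24 > 6 → go right; 24 > 11 → go right; 24 > 21 → go right; 24 > 23 → go right. Place as right child of 23.
Insert 28: 28 > 2 → go right; 28 > 6 → go right; 28 > 11 → go right; 28 > 21 → go right; 28 > 23 → go right; 28 > 24 → go right. Place as right child of 24.
Insert 30: 30 > 2 → go right; 30 > 6 → go right; 30 > 11 → go right; 30 > 21 → go right; 30 > 23 → go right; 30 > 24 → go right; 30 > 28 → go right. Place as right child of 28.
Insert 102: 102 > 2 → go right; 102 > 6 → go right; 102 > 11 → go right; 102 > 21 → go right; 102 > 23 → go right; 102 > 24 → go right; 102 > 28 → go right; 102 > 30 → go right. Place as right child of 30.
Insert 99: 99 > 2 → go right; 99 > 6 → go right; 99 > 11 → go right; 99 > 21 → go right; 99 > 23 → go right; 99 > 24 → go right; 99 > 28 → go right; 99 > 30 → go right; 99 < 102 → go left. Place as left child of 102.
Insert 50: 50 > 2 → go right; 50 > 6 → go right; 50 > 11 → go right; 50 > 21 → go right; 50 > 23 → go right; 50 > 24 → go right; 50 > 28 → go right; 50 > 30 → go right; 50 < 102 → go left; 50 < 99 → go left. Place as left child of 99.
Insert 60: 60 > 2 → go right; 60 > 6 → go right; 60 > 11 → go right; 60 > 21 → go right; 60 > 23 → go right; 60 > 24 → go right; 60 > 28 → go right; 60 > 30 → go right; 60 < 102 → go left; 60 < 99 → go left; 60 > 50 → go right. Place as right child of 50.
Insert 63: 63 > 2 → go right; 63 > 6 → go right; 63 > 11 → go right; 63 > 21 → go right; 63 > 23 → go right; 63 > 24 → go right; 63 > 28 → go right; 63 > 30 → go right; 63 < 102 → go left; 63 < 99 → go left; 63 > 50 → go right; 63 > 60 → go right. Place as right child of 60.
Insert 73: 73 > 2 → go right; 73 > 6 → go right; 73 > 11 → go right; 73 > 21 → go right; 73 > 23 → go right; 73 > 24 → go right; 73 > 28 → go right; 73 > 30 → go right; 73 < 102 → go left; 73 < 99 → go left; 73 > 50 → go right; 73 > 60 → go right; 73 > 63 → go right. Place as right child of 63.
Insert 100: 100 > 2 → go right; 100 > 6 → go right; 100 > 11 → go right; 100 > 21 → go right; 100 > 23 → go right; 100 > 24 → go right; 100 > 28 → go right; 100 > 30 → go right; 100 < 102 → go left; 100 > 99 → go right. Place as right child of 99.
Insert 92: 92 > 2 → go right; 92 > 6 → go right; 92 > 11 → go right; 92 > 21 → go right; 92 > 23 → go right; 92 > 24 → go right; 92 > 28 → go right; 92 > 30 → go right; 92 < 102 → go left; 92 < 99 → go left; 92 > 50 → go right; 92 > 60 → go right; 92 > 63 → go right; 92 > 73 → go right. Place as right child of 73.
Insert 80: 80 > 2 → go right; 80 > 6 → go right; 80 > 11 → go right; 80 > 21 → go right; 80 > 23 → go right; 80 > 24 → go right; 80 > 28 → go right; 80 > 30 → go right; 80 < 102 → go left; 80 < 99 → go left; 80 > 50 → go right; 80 > 60 → go right; 80 > 63 → go right; 80 > 73 → go right; 80 < 92 → go left. Place as left child of 92.
Insert 46: 46 > 2 → go right; 46 > 6 → go right; 46 > 11 → go right; 46 > 21 → go right; 46 > 23 → go right; 46 > 24 → go right; 46 > 28 → go right; 46 > 30 → go right; 46 < 102 → go left; 46 < 99 → go left; 46 < 50 → go left. Place as left child of 50.
Insert 98: 98 > 2 → go right; 98 > 6 → go right; 98 > 11 → go right; 98 > 21 → go right; 98 > 23 → go right; 98 > 24 → go right; 98 > 28 → go right; 98 > 30 → go right; 98 < 102 → go left; 98 < 99 → go left; 98 > 50 → go right; 98 > 60 → go right; 98 > 63 → go right; 98 > 73 → go right; 98 > 92 → go right. Place as right child of 92.
Insert 39: 39 > 2 → go right; 39 > 6 → go right; 39 > 11 → go right; 39 > 21 → go right; 39 > 23 → go right; 39 > 24 → go right; 39 > 28 → go right; 39 > 30 → go right; 39 < 102 → go left; 39 < 99 → go left; 39 < 50 → go left; 39 < 46 → go left. Place as left child of 46.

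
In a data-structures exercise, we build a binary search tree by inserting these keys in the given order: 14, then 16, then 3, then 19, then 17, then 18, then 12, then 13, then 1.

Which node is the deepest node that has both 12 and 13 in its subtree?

14: root
16: right child of 14 (depth 1)
3: left child of 14 (depth 1)
19: right child of 16 (depth 2)
17: left child of 19 (depth 3)
18: right child of 17 (depth 4)
12: right child of 3 (depth 2)
13: right child of 12 (depth 3)
1: left child of 3 (depth 2)

Path to 12: 14 → 3 → 12
Path to 13: 14 → 3 → 12 → 13
12 lies on both paths and is an ancestor of the other node.

12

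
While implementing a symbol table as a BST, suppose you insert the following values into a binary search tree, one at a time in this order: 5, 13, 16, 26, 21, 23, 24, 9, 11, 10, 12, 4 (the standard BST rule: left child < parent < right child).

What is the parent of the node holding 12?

Insert 5: tree is empty, so 5 becomes the root.
Insert 13: 13 > 5 → go right. Place as right child of 5.
Insert 16: 16 > 5 → go right; 16 > 13 → go right. Place as right child of 13.
Insert 26: 26 > 5 → go right; 26 > 13 → go right; 26 > 16 → go right. Place as right child of 16.
Insert 21: 21 > 5 → go right; 21 > 13 → go right; 21 > 16 → go right; 21 < 26 → go left. Place as left child of 26.
Insert 23: 23 > 5 → go right; 23 > 13 → go right; 23 > 16 → go right; 23 < 26 → go left; 23 > 21 → go right. Place as right child of 21.
Insert 24: 24 > 5 → go right; 24 > 13 → go right; 24 > 16 → go right; 24 < 26 → go left; 24 > 21 → go right; 24 > 23 → go right. Place as right child of 23.
Insert 9: 9 > 5 → go right; 9 < 13 → go left. Place as left child of 13.
Insert 11: 11 > 5 → go right; 11 < 13 → go left; 11 > 9 → go right. Place as right child of 9.
Insert 10: 10 > 5 → go right; 10 < 13 → go left; 10 > 9 → go right; 10 < 11 → go left. Place as left child of 11.
Insert 12: 12 > 5 → go right; 12 < 13 → go left; 12 > 9 → go right; 12 > 11 → go right. Place as right child of 11.
Insert 4: 4 < 5 → go left. Place as left child of 5.

11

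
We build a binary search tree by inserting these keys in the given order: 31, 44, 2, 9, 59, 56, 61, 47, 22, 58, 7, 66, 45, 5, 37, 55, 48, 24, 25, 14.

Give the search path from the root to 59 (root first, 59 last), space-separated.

31 44 59

31: root
44: right child of 31 (depth 1)
2: left child of 31 (depth 1)
9: right child of 2 (depth 2)
59: right child of 44 (depth 2)
56: left child of 59 (depth 3)
61: right child of 59 (depth 3)
47: left child of 56 (depth 4)
22: right child of 9 (depth 3)
58: right child of 56 (depth 4)
7: left child of 9 (depth 3)
66: right child of 61 (depth 4)
45: left child of 47 (depth 5)
5: left child of 7 (depth 4)
37: left child of 44 (depth 2)
55: right child of 47 (depth 5)
48: left child of 55 (depth 6)
24: right child of 22 (depth 4)
25: right child of 24 (depth 5)
14: left child of 22 (depth 4)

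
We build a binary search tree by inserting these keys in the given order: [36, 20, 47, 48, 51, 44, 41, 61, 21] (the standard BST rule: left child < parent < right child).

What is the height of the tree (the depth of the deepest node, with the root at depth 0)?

4

Insert 36: tree is empty, so 36 becomes the root.
Insert 20: 20 < 36 → go left. Place as left child of 36.
Insert 47: 47 > 36 → go right. Place as right child of 36.
Insert 48: 48 > 36 → go right; 48 > 47 → go right. Place as right child of 47.
Insert 51: 51 > 36 → go right; 51 > 47 → go right; 51 > 48 → go right. Place as right child of 48.
Insert 44: 44 > 36 → go right; 44 < 47 → go left. Place as left child of 47.
Insert 41: 41 > 36 → go right; 41 < 47 → go left; 41 < 44 → go left. Place as left child of 44.
Insert 61: 61 > 36 → go right; 61 > 47 → go right; 61 > 48 → go right; 61 > 51 → go right. Place as right child of 51.
Insert 21: 21 < 36 → go left; 21 > 20 → go right. Place as right child of 20.

The deepest node is 61 at depth 4.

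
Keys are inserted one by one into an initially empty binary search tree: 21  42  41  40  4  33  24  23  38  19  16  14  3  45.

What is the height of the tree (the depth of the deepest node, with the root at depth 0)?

21: root
42: right child of 21 (depth 1)
41: left child of 42 (depth 2)
40: left child of 41 (depth 3)
4: left child of 21 (depth 1)
33: left child of 40 (depth 4)
24: left child of 33 (depth 5)
23: left child of 24 (depth 6)
38: right child of 33 (depth 5)
19: right child of 4 (depth 2)
16: left child of 19 (depth 3)
14: left child of 16 (depth 4)
3: left child of 4 (depth 2)
45: right child of 42 (depth 2)

The deepest node is 23 at depth 6.

6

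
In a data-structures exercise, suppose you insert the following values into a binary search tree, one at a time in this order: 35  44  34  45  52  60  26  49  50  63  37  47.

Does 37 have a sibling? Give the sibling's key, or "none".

Resulting structure (node: left, right):
  35: L=34, R=44
  44: L=37, R=45
  34: L=26, R=–
  45: L=–, R=52
  52: L=49, R=60
  60: L=–, R=63
  26: L=–, R=–
  49: L=47, R=50
  50: L=–, R=–
  63: L=–, R=–
  37: L=–, R=–
  47: L=–, R=–

37's parent is 44; the other child of 44 is 45.

45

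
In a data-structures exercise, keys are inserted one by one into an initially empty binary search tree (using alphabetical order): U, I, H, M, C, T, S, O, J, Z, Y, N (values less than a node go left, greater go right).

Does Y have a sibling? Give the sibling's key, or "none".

Insert U: tree is empty, so U becomes the root.
Insert I: I < U → go left. Place as left child of U.
Insert H: H < U → go left; H < I → go left. Place as left child of I.
Insert M: M < U → go left; M > I → go right. Place as right child of I.
Insert C: C < U → go left; C < I → go left; C < H → go left. Place as left child of H.
Insert T: T < U → go left; T > I → go right; T > M → go right. Place as right child of M.
Insert S: S < U → go left; S > I → go right; S > M → go right; S < T → go left. Place as left child of T.
Insert O: O < U → go left; O > I → go right; O > M → go right; O < T → go left; O < S → go left. Place as left child of S.
Insert J: J < U → go left; J > I → go right; J < M → go left. Place as left child of M.
Insert Z: Z > U → go right. Place as right child of U.
Insert Y: Y > U → go right; Y < Z → go left. Place as left child of Z.
Insert N: N < U → go left; N > I → go right; N > M → go right; N < T → go left; N < S → go left; N < O → go left. Place as left child of O.

Y's parent is Z, which has only one child.

none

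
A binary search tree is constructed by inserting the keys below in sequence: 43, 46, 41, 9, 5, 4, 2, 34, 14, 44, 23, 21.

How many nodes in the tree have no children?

43: root
46: right child of 43 (depth 1)
41: left child of 43 (depth 1)
9: left child of 41 (depth 2)
5: left child of 9 (depth 3)
4: left child of 5 (depth 4)
2: left child of 4 (depth 5)
34: right child of 9 (depth 3)
14: left child of 34 (depth 4)
44: left child of 46 (depth 2)
23: right child of 14 (depth 5)
21: left child of 23 (depth 6)

Leaves: 2, 21, 44 — 3 in total.

3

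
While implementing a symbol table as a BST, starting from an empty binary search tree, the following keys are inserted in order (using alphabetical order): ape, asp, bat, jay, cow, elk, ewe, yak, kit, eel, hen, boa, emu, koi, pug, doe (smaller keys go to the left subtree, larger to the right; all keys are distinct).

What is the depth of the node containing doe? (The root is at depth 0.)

7

ape: root
asp: right child of ape (depth 1)
bat: right child of asp (depth 2)
jay: right child of bat (depth 3)
cow: left child of jay (depth 4)
elk: right child of cow (depth 5)
ewe: right child of elk (depth 6)
yak: right child of jay (depth 4)
kit: left child of yak (depth 5)
eel: left child of elk (depth 6)
hen: right child of ewe (depth 7)
boa: left child of cow (depth 5)
emu: left child of ewe (depth 7)
koi: right child of kit (depth 6)
pug: right child of koi (depth 7)
doe: left child of eel (depth 7)

Path to doe: ape → asp → bat → jay → cow → elk → eel → doe, which is 7 edges.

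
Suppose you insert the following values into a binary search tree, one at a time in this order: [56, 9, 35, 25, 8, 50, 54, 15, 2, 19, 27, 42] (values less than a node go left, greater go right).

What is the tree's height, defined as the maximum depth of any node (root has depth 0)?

5

Insert 56: tree is empty, so 56 becomes the root.
Insert 9: 9 < 56 → go left. Place as left child of 56.
Insert 35: 35 < 56 → go left; 35 > 9 → go right. Place as right child of 9.
Insert 25: 25 < 56 → go left; 25 > 9 → go right; 25 < 35 → go left. Place as left child of 35.
Insert 8: 8 < 56 → go left; 8 < 9 → go left. Place as left child of 9.
Insert 50: 50 < 56 → go left; 50 > 9 → go right; 50 > 35 → go right. Place as right child of 35.
Insert 54: 54 < 56 → go left; 54 > 9 → go right; 54 > 35 → go right; 54 > 50 → go right. Place as right child of 50.
Insert 15: 15 < 56 → go left; 15 > 9 → go right; 15 < 35 → go left; 15 < 25 → go left. Place as left child of 25.
Insert 2: 2 < 56 → go left; 2 < 9 → go left; 2 < 8 → go left. Place as left child of 8.
Insert 19: 19 < 56 → go left; 19 > 9 → go right; 19 < 35 → go left; 19 < 25 → go left; 19 > 15 → go right. Place as right child of 15.
Insert 27: 27 < 56 → go left; 27 > 9 → go right; 27 < 35 → go left; 27 > 25 → go right. Place as right child of 25.
Insert 42: 42 < 56 → go left; 42 > 9 → go right; 42 > 35 → go right; 42 < 50 → go left. Place as left child of 50.

The deepest node is 19 at depth 5.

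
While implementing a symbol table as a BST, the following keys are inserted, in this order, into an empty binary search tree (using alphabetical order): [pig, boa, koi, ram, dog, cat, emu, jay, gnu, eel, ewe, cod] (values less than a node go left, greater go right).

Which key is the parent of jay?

emu

pig: root
boa: left child of pig (depth 1)
koi: right child of boa (depth 2)
ram: right child of pig (depth 1)
dog: left child of koi (depth 3)
cat: left child of dog (depth 4)
emu: right child of dog (depth 4)
jay: right child of emu (depth 5)
gnu: left child of jay (depth 6)
eel: left child of emu (depth 5)
ewe: left child of gnu (depth 7)
cod: right child of cat (depth 5)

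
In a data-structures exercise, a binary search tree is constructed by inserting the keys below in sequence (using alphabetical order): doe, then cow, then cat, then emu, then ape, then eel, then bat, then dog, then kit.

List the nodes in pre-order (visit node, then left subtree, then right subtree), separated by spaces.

doe cow cat ape bat emu eel dog kit

Insert doe: tree is empty, so doe becomes the root.
Insert cow: cow < doe → go left. Place as left child of doe.
Insert cat: cat < doe → go left; cat < cow → go left. Place as left child of cow.
Insert emu: emu > doe → go right. Place as right child of doe.
Insert ape: ape < doe → go left; ape < cow → go left; ape < cat → go left. Place as left child of cat.
Insert eel: eel > doe → go right; eel < emu → go left. Place as left child of emu.
Insert bat: bat < doe → go left; bat < cow → go left; bat < cat → go left; bat > ape → go right. Place as right child of ape.
Insert dog: dog > doe → go right; dog < emu → go left; dog < eel → go left. Place as left child of eel.
Insert kit: kit > doe → go right; kit > emu → go right. Place as right child of emu.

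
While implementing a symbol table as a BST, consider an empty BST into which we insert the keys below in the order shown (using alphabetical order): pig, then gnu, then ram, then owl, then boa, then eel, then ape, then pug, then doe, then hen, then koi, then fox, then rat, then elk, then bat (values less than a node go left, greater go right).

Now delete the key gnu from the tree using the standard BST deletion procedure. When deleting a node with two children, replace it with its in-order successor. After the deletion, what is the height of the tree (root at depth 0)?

pig: root
gnu: left child of pig (depth 1)
ram: right child of pig (depth 1)
owl: right child of gnu (depth 2)
boa: left child of gnu (depth 2)
eel: right child of boa (depth 3)
ape: left child of boa (depth 3)
pug: left child of ram (depth 2)
doe: left child of eel (depth 4)
hen: left child of owl (depth 3)
koi: right child of hen (depth 4)
fox: right child of eel (depth 4)
rat: right child of ram (depth 2)
elk: left child of fox (depth 5)
bat: right child of ape (depth 4)

Delete gnu (two children — replace with in-order successor).
After deletion, deepest node is elk at depth 5.

5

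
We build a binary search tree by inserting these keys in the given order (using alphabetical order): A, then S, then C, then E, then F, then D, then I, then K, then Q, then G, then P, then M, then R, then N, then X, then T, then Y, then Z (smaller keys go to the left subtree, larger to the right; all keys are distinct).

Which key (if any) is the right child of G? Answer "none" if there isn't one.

none

Insert A: tree is empty, so A becomes the root.
Insert S: S > A → go right. Place as right child of A.
Insert C: C > A → go right; C < S → go left. Place as left child of S.
Insert E: E > A → go right; E < S → go left; E > C → go right. Place as right child of C.
Insert F: F > A → go right; F < S → go left; F > C → go right; F > E → go right. Place as right child of E.
Insert D: D > A → go right; D < S → go left; D > C → go right; D < E → go left. Place as left child of E.
Insert I: I > A → go right; I < S → go left; I > C → go right; I > E → go right; I > F → go right. Place as right child of F.
Insert K: K > A → go right; K < S → go left; K > C → go right; K > E → go right; K > F → go right; K > I → go right. Place as right child of I.
Insert Q: Q > A → go right; Q < S → go left; Q > C → go right; Q > E → go right; Q > F → go right; Q > I → go right; Q > K → go right. Place as right child of K.
Insert G: G > A → go right; G < S → go left; G > C → go right; G > E → go right; G > F → go right; G < I → go left. Place as left child of I.
Insert P: P > A → go right; P < S → go left; P > C → go right; P > E → go right; P > F → go right; P > I → go right; P > K → go right; P < Q → go left. Place as left child of Q.
Insert M: M > A → go right; M < S → go left; M > C → go right; M > E → go right; M > F → go right; M > I → go right; M > K → go right; M < Q → go left; M < P → go left. Place as left child of P.
Insert R: R > A → go right; R < S → go left; R > C → go right; R > E → go right; R > F → go right; R > I → go right; R > K → go right; R > Q → go right. Place as right child of Q.
Insert N: N > A → go right; N < S → go left; N > C → go right; N > E → go right; N > F → go right; N > I → go right; N > K → go right; N < Q → go left; N < P → go left; N > M → go right. Place as right child of M.
Insert X: X > A → go right; X > S → go right. Place as right child of S.
Insert T: T > A → go right; T > S → go right; T < X → go left. Place as left child of X.
Insert Y: Y > A → go right; Y > S → go right; Y > X → go right. Place as right child of X.
Insert Z: Z > A → go right; Z > S → go right; Z > X → go right; Z > Y → go right. Place as right child of Y.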